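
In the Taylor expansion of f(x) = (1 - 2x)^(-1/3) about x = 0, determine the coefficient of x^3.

112/81

f(0) = 1
f′(0) = 2/3
f′′(0) = 16/9
f′′′(0) = 224/27
So c_3 = f′′′(0)/3! = 112/81.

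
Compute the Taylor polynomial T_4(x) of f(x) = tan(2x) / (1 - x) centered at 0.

14*x^4/3 + 14*x^3/3 + 2*x^2 + 2*x

Write out both Maclaurin series and multiply, keeping only the needed powers.
[x^0] = 0;  [x^1] = 2;  [x^2] = 2;  [x^3] = 14/3;  [x^4] = 14/3.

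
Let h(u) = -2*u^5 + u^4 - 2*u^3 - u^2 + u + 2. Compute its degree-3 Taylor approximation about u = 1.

[(u - 1)^0] = -1;  [(u - 1)^1] = -13;  [(u - 1)^2] = -21;  [(u - 1)^3] = -18.

-18*(u - 1)^3 - 21*(u - 1)^2 - 13*(u - 1) - 1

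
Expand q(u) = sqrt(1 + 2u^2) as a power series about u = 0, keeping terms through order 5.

q(0) = 1
q′(0) = 0
q′′(0) = 2
q′′′(0) = 0
q^(4)(0) = -12
q^(5)(0) = 0
Dividing each by k! gives the coefficients c_0, ..., c_5.

-u^4/2 + u^2 + 1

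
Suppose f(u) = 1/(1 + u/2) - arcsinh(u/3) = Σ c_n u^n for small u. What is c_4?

Combine the two series term by term.
[u^0] = 1;  [u^1] = -5/6;  [u^2] = 1/4;  [u^3] = -77/648;  [u^4] = 1/16.
So c_4 = f^(4)(0)/4! = 1/16.

1/16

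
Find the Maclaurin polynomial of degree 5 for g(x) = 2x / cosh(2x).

Invert the denominator's series and multiply.
g(0) = 0
g′(0) = 2
g′′(0) = 0
g′′′(0) = -24
g^(4)(0) = 0
g^(5)(0) = 800
The Taylor polynomial is Σ g^(k)(0)/k! · x^k.

20*x^5/3 - 4*x^3 + 2*x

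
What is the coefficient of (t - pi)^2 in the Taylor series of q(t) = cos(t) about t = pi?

q(pi) = -1
q′(pi) = 0
q′′(pi) = 1

1/2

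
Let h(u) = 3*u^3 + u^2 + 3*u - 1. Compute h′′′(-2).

Apply the Taylor formula c_k = f^(k)(a)/k!.
The coefficient of (u + 2)^3 in the expansion is 3, so h′′′(-2) = 3! * (3) = 18.

18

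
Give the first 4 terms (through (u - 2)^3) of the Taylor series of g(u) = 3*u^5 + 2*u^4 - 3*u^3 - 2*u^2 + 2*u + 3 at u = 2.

g(2) = 103
g′(2) = 262
g′′(2) = 536
g′′′(2) = 798
Dividing each by k! gives the coefficients c_0, ..., c_3.

133*(u - 2)^3 + 268*(u - 2)^2 + 262*(u - 2) + 103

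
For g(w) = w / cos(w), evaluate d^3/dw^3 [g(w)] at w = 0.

Invert the denominator's series and multiply.
The coefficient of w^3 in the expansion is 1/2, so g′′′(0) = 3! * (1/2) = 3.

3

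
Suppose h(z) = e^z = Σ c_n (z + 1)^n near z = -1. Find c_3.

e^(-1)/6

h(-1) = e^(-1)
h′(-1) = e^(-1)
h′′(-1) = e^(-1)
h′′′(-1) = e^(-1)
Then c_k = h^(k)(-1)/k! gives each Taylor coefficient.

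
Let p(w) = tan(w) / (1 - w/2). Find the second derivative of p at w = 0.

Take the Cauchy product of the two expansions.
The coefficient of w^2 in the expansion is 1/2, so p′′(0) = 2! * (1/2) = 1.

1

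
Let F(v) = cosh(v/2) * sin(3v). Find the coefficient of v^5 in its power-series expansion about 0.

941/640

Expand each factor separately, then convolve coefficients.
F(0) = 0
F′(0) = 3
F′′(0) = 0
F′′′(0) = -99/4
F^(4)(0) = 0
F^(5)(0) = 2823/16
So c_5 = F^(5)(0)/5! = 941/640.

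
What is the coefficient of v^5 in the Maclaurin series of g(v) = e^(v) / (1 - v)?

Expand 1/(denominator) as a geometric series and multiply by the numerator's series.
g(0) = 1
g′(0) = 2
g′′(0) = 5
g′′′(0) = 16
g^(4)(0) = 65
g^(5)(0) = 326

163/60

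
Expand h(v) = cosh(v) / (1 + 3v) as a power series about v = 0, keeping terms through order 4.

2053*v^4/24 - 57*v^3/2 + 19*v^2/2 - 3*v + 1

Multiply the two series term by term and collect like powers.
h(0) = 1
h′(0) = -3
h′′(0) = 19
h′′′(0) = -171
h^(4)(0) = 2053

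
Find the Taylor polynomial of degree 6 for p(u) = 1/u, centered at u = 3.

Differentiate repeatedly and evaluate at the center.
p(3) = 1/3
p′(3) = -1/9
p′′(3) = 2/27
p′′′(3) = -2/27
p^(4)(3) = 8/81
p^(5)(3) = -40/243
p^(6)(3) = 80/243

(u - 3)^6/2187 - (u - 3)^5/729 + (u - 3)^4/243 - (u - 3)^3/81 + (u - 3)^2/27 - (u - 3)/9 + 1/3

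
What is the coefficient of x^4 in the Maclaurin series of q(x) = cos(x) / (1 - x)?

Take the Cauchy product of the two expansions.
q(0) = 1
q′(0) = 1
q′′(0) = 1
q′′′(0) = 3
q^(4)(0) = 13
So c_4 = q^(4)(0)/4! = 13/24.

13/24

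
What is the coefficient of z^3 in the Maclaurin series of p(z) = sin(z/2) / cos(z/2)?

Invert the denominator's series and multiply.
p(0) = 0
p′(0) = 1/2
p′′(0) = 0
p′′′(0) = 1/4

1/24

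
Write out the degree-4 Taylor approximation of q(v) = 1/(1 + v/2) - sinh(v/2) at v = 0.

v^4/16 - 7*v^3/48 + v^2/4 - v + 1

Add the two expansions coefficient-wise.
q(0) = 1
q′(0) = -1
q′′(0) = 1/2
q′′′(0) = -7/8
q^(4)(0) = 3/2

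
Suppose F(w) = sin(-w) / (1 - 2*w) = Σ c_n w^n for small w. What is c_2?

-2

Expand 1/(denominator) as a geometric series and multiply by the numerator's series.
[w^0] = 0;  [w^1] = -1;  [w^2] = -2.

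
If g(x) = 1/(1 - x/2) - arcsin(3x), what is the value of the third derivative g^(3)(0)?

Expand each term separately and add.
The coefficient of x^3 in the expansion is -35/8, so g′′′(0) = 3! * (-35/8) = -105/4.

-105/4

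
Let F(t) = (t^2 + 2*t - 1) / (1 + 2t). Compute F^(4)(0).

Multiply each power in the prefactor through the base expansion.
The coefficient of t^4 in the expansion is -28, so F^(4)(0) = 4! * (-28) = -672.

-672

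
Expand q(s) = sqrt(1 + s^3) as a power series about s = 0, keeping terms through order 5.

q(0) = 1
q′(0) = 0
q′′(0) = 0
q′′′(0) = 3
q^(4)(0) = 0
q^(5)(0) = 0
Dividing each by k! gives the coefficients c_0, ..., c_5.

s^3/2 + 1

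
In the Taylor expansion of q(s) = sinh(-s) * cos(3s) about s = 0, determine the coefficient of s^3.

Expand each factor separately, then convolve coefficients.
q(0) = 0
q′(0) = -1
q′′(0) = 0
q′′′(0) = 26

13/3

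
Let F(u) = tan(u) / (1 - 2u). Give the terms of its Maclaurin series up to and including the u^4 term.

26*u^4/3 + 13*u^3/3 + 2*u^2 + u

Take the Cauchy product of the two expansions.
[u^0] = 0;  [u^1] = 1;  [u^2] = 2;  [u^3] = 13/3;  [u^4] = 26/3.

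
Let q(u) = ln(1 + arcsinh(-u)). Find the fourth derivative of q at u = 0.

-2

Substitute the inner expansion into the outer series and collect powers.
The coefficient of u^4 in the expansion is -1/12, so q^(4)(0) = 4! * (-1/12) = -2.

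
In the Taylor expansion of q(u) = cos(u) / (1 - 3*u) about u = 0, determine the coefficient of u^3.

51/2

Use 1/(1 - r) = Σ r^k on the denominator, then take the Cauchy product.
[u^0] = 1;  [u^1] = 3;  [u^2] = 17/2;  [u^3] = 51/2.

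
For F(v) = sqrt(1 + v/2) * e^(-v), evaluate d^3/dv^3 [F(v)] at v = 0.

-1/64

Take the Cauchy product of the two expansions.
The coefficient of v^3 in the expansion is -1/384, so F′′′(0) = 3! * (-1/384) = -1/64.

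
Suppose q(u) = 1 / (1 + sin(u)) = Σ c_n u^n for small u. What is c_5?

-61/120

Use the geometric series for the reciprocal, then substitute.
q(0) = 1
q′(0) = -1
q′′(0) = 2
q′′′(0) = -5
q^(4)(0) = 16
q^(5)(0) = -61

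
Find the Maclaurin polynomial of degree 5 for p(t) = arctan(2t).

32*t^5/5 - 8*t^3/3 + 2*t

p(0) = 0
p′(0) = 2
p′′(0) = 0
p′′′(0) = -16
p^(4)(0) = 0
p^(5)(0) = 768
Then c_k = p^(k)(0)/k! gives each Taylor coefficient.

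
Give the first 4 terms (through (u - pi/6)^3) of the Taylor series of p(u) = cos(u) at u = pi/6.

(u - pi/6)^3/12 - sqrt(3)*(u - pi/6)^2/4 - (u - pi/6)/2 + sqrt(3)/2

Differentiate repeatedly and evaluate at the center.
p(pi/6) = sqrt(3)/2
p′(pi/6) = -1/2
p′′(pi/6) = -sqrt(3)/2
p′′′(pi/6) = 1/2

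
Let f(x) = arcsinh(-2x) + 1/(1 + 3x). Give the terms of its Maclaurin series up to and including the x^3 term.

Combine the two series term by term.
f(0) = 1
f′(0) = -5
f′′(0) = 18
f′′′(0) = -154

-77*x^3/3 + 9*x^2 - 5*x + 1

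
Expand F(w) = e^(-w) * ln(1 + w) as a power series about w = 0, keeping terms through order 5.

Take the Cauchy product of the two expansions.
[w^0] = 0;  [w^1] = 1;  [w^2] = -3/2;  [w^3] = 4/3;  [w^4] = -1;  [w^5] = 89/120.

89*w^5/120 - w^4 + 4*w^3/3 - 3*w^2/2 + w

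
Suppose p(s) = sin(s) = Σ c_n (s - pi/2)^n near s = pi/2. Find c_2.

-1/2

p(pi/2) = 1
p′(pi/2) = 0
p′′(pi/2) = -1
So c_2 = p′′(pi/2)/2! = -1/2.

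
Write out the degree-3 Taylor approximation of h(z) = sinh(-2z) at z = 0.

Apply the Taylor formula c_k = f^(k)(a)/k!.
h(0) = 0
h′(0) = -2
h′′(0) = 0
h′′′(0) = -8

-4*z^3/3 - 2*z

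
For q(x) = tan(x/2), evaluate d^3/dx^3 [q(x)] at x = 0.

1/4

From the series, [x^3] q = 1/24; multiply by 3! = 6 to get 1/4.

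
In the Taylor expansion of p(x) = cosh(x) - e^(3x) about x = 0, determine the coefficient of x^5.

Expand each term separately and add.
[x^0] = 0;  [x^1] = -3;  [x^2] = -4;  [x^3] = -9/2;  [x^4] = -10/3;  [x^5] = -81/40.

-81/40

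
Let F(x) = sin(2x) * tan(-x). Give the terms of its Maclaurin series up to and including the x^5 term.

2*x^4/3 - 2*x^2

Multiply the two series term by term and collect like powers.
[x^0] = 0;  [x^1] = 0;  [x^2] = -2;  [x^3] = 0;  [x^4] = 2/3;  [x^5] = 0.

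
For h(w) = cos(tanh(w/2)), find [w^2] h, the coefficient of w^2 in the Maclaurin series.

Let u equal the inner series; expand the outer function in u and truncate.
h(0) = 1
h′(0) = 0
h′′(0) = -1/4
The Taylor polynomial is Σ h^(k)(0)/k! · w^k.

-1/8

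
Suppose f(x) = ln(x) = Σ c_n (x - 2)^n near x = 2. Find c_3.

1/24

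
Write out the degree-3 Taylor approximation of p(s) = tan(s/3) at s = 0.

Differentiate repeatedly and evaluate at the center.
[s^0] = 0;  [s^1] = 1/3;  [s^2] = 0;  [s^3] = 1/81.

s^3/81 + s/3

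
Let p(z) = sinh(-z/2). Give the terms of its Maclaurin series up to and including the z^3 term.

-z^3/48 - z/2

Apply the Taylor formula c_k = f^(k)(a)/k!.
[z^0] = 0;  [z^1] = -1/2;  [z^2] = 0;  [z^3] = -1/48.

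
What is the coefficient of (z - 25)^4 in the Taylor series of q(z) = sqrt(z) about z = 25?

[(z - 25)^0] = 5;  [(z - 25)^1] = 1/10;  [(z - 25)^2] = -1/1000;  [(z - 25)^3] = 1/50000;  [(z - 25)^4] = -1/2000000.
So c_4 = q^(4)(25)/4! = -1/2000000.

-1/2000000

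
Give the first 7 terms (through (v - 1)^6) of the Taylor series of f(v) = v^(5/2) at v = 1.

-5*(v - 1)^6/1024 + 3*(v - 1)^5/256 - 5*(v - 1)^4/128 + 5*(v - 1)^3/16 + 15*(v - 1)^2/8 + 5*(v - 1)/2 + 1

[(v - 1)^0] = 1;  [(v - 1)^1] = 5/2;  [(v - 1)^2] = 15/8;  [(v - 1)^3] = 5/16;  [(v - 1)^4] = -5/128;  [(v - 1)^5] = 3/256;  [(v - 1)^6] = -5/1024.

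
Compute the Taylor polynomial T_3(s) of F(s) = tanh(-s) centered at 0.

F(0) = 0
F′(0) = -1
F′′(0) = 0
F′′′(0) = 2

s^3/3 - s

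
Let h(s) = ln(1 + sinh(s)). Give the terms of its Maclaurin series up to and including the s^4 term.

Substitute the inner expansion into the outer series and collect powers.
h(0) = 0
h′(0) = 1
h′′(0) = -1
h′′′(0) = 3
h^(4)(0) = -10
The Taylor polynomial is Σ h^(k)(0)/k! · s^k.

-5*s^4/12 + s^3/2 - s^2/2 + s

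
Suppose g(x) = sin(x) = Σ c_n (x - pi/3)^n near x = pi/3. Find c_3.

[(x - pi/3)^0] = sqrt(3)/2;  [(x - pi/3)^1] = 1/2;  [(x - pi/3)^2] = -sqrt(3)/4;  [(x - pi/3)^3] = -1/12.

-1/12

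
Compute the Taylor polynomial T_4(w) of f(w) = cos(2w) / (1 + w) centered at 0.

Multiply the two series term by term and collect like powers.
[w^0] = 1;  [w^1] = -1;  [w^2] = -1;  [w^3] = 1;  [w^4] = -1/3.

-w^4/3 + w^3 - w^2 - w + 1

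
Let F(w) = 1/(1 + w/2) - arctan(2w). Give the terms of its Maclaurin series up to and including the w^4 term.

Combine the two series term by term.
F(0) = 1
F′(0) = -5/2
F′′(0) = 1/2
F′′′(0) = 61/4
F^(4)(0) = 3/2

w^4/16 + 61*w^3/24 + w^2/4 - 5*w/2 + 1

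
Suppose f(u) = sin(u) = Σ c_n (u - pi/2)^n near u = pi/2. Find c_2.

-1/2

Apply the Taylor formula c_k = f^(k)(a)/k!.
[(u - pi/2)^0] = 1;  [(u - pi/2)^1] = 0;  [(u - pi/2)^2] = -1/2.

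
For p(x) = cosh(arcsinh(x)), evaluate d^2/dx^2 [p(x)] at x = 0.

Substitute the inner expansion into the outer series and collect powers.
From the series, [x^2] p = 1/2; multiply by 2! = 2 to get 1.

1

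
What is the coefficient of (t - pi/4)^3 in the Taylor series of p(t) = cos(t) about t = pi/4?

sqrt(2)/12

p(pi/4) = sqrt(2)/2
p′(pi/4) = -sqrt(2)/2
p′′(pi/4) = -sqrt(2)/2
p′′′(pi/4) = sqrt(2)/2
The Taylor polynomial is Σ p^(k)(pi/4)/k! · (t - pi/4)^k.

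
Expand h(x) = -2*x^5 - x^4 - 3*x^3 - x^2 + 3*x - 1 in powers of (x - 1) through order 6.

-2*(x - 1)^5 - 11*(x - 1)^4 - 27*(x - 1)^3 - 36*(x - 1)^2 - 22*(x - 1) - 5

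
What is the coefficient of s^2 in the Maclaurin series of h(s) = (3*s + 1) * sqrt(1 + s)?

Multiply each power in the prefactor through the base expansion.
[s^0] = 1;  [s^1] = 7/2;  [s^2] = 11/8.
So c_2 = h′′(0)/2! = 11/8.

11/8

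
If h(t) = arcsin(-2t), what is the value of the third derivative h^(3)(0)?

-8

From the series, [t^3] h = -4/3; multiply by 3! = 6 to get -8.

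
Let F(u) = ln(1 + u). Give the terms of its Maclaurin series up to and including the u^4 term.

-u^4/4 + u^3/3 - u^2/2 + u

F(0) = 0
F′(0) = 1
F′′(0) = -1
F′′′(0) = 2
F^(4)(0) = -6
Then c_k = F^(k)(0)/k! gives each Taylor coefficient.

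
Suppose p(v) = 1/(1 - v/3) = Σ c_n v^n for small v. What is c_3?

Use the known series and substitute for the argument.
p(0) = 1
p′(0) = 1/3
p′′(0) = 2/9
p′′′(0) = 2/9
So c_3 = p′′′(0)/3! = 1/27.

1/27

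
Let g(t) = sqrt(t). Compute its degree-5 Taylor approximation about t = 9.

7*(t - 9)^5/5038848 - 5*(t - 9)^4/279936 + (t - 9)^3/3888 - (t - 9)^2/216 + (t - 9)/6 + 3

g(9) = 3
g′(9) = 1/6
g′′(9) = -1/108
g′′′(9) = 1/648
g^(4)(9) = -5/11664
g^(5)(9) = 35/209952
The Taylor polynomial is Σ g^(k)(9)/k! · (t - 9)^k.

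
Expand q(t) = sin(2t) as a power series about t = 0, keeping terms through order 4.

Apply the Taylor formula c_k = f^(k)(a)/k!.
q(0) = 0
q′(0) = 2
q′′(0) = 0
q′′′(0) = -8
q^(4)(0) = 0
Then c_k = q^(k)(0)/k! gives each Taylor coefficient.

-4*t^3/3 + 2*t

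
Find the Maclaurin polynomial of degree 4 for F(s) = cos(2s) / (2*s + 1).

Use 1/(1 - r) = Σ r^k on the denominator, then take the Cauchy product.
[s^0] = 1;  [s^1] = -2;  [s^2] = 2;  [s^3] = -4;  [s^4] = 26/3.

26*s^4/3 - 4*s^3 + 2*s^2 - 2*s + 1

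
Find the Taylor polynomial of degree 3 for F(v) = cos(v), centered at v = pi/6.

(v - pi/6)^3/12 - sqrt(3)*(v - pi/6)^2/4 - (v - pi/6)/2 + sqrt(3)/2

[(v - pi/6)^0] = sqrt(3)/2;  [(v - pi/6)^1] = -1/2;  [(v - pi/6)^2] = -sqrt(3)/4;  [(v - pi/6)^3] = 1/12.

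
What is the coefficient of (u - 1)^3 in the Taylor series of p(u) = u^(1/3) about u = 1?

5/81

p(1) = 1
p′(1) = 1/3
p′′(1) = -2/9
p′′′(1) = 10/27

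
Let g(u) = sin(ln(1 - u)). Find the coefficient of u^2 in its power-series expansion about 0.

Compose series: expand the inner function first, then feed it into the outer expansion.
g(0) = 0
g′(0) = -1
g′′(0) = -1

-1/2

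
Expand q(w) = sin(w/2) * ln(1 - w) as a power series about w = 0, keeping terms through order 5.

-11*w^5/96 - 7*w^4/48 - w^3/4 - w^2/2

Multiply the two series term by term and collect like powers.
[w^0] = 0;  [w^1] = 0;  [w^2] = -1/2;  [w^3] = -1/4;  [w^4] = -7/48;  [w^5] = -11/96.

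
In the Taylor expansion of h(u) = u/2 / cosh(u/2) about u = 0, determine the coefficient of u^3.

Write the quotient as an unknown series and match coefficients against numerator = denominator · series.
h(0) = 0
h′(0) = 1/2
h′′(0) = 0
h′′′(0) = -3/8
Dividing each by k! gives the coefficients c_0, ..., c_3.

-1/16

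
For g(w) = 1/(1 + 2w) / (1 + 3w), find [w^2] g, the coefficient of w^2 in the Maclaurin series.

19

Take the Cauchy product of the two expansions.
g(0) = 1
g′(0) = -5
g′′(0) = 38
So c_2 = g′′(0)/2! = 19.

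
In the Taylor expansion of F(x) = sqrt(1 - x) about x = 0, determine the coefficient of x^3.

F(0) = 1
F′(0) = -1/2
F′′(0) = -1/4
F′′′(0) = -3/8
So c_3 = F′′′(0)/3! = -1/16.

-1/16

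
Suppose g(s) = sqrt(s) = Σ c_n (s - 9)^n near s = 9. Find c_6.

c_6 = g^(6)(9)/6! = -7/60466176.

-7/60466176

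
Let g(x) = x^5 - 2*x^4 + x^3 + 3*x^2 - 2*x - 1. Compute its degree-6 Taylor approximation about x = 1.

(x - 1)^5 + 3*(x - 1)^4 + 3*(x - 1)^3 + 4*(x - 1)^2 + 4*(x - 1)

g(1) = 0
g′(1) = 4
g′′(1) = 8
g′′′(1) = 18
g^(4)(1) = 72
g^(5)(1) = 120
g^(6)(1) = 0
Dividing each by k! gives the coefficients c_0, ..., c_6.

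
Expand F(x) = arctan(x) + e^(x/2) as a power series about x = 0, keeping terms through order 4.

Combine the two series term by term.

x^4/384 - 5*x^3/16 + x^2/8 + 3*x/2 + 1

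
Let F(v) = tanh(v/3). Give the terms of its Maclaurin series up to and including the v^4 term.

Apply the Taylor formula c_k = f^(k)(a)/k!.
F(0) = 0
F′(0) = 1/3
F′′(0) = 0
F′′′(0) = -2/27
F^(4)(0) = 0

-v^3/81 + v/3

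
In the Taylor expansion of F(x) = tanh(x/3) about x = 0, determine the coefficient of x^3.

F(0) = 0
F′(0) = 1/3
F′′(0) = 0
F′′′(0) = -2/27
So c_3 = F′′′(0)/3! = -1/81.

-1/81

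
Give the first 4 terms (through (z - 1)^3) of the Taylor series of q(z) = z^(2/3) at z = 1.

4*(z - 1)^3/81 - (z - 1)^2/9 + 2*(z - 1)/3 + 1

[(z - 1)^0] = 1;  [(z - 1)^1] = 2/3;  [(z - 1)^2] = -1/9;  [(z - 1)^3] = 4/81.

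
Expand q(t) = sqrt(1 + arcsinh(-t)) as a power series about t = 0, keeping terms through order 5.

-43*t^5/1280 + t^4/384 + t^3/48 - t^2/8 - t/2 + 1

Let u equal the inner series; expand the outer function in u and truncate.
q(0) = 1
q′(0) = -1/2
q′′(0) = -1/4
q′′′(0) = 1/8
q^(4)(0) = 1/16
q^(5)(0) = -129/32
Then c_k = q^(k)(0)/k! gives each Taylor coefficient.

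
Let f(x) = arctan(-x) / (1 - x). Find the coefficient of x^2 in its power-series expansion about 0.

Expand each factor separately, then convolve coefficients.

-1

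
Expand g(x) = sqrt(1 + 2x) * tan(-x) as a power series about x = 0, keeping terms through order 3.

Take the Cauchy product of the two expansions.
g(0) = 0
g′(0) = -1
g′′(0) = -2
g′′′(0) = 1

x^3/6 - x^2 - x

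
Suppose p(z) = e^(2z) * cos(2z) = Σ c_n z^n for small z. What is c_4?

-8/3

Multiply the two series term by term and collect like powers.
p(0) = 1
p′(0) = 2
p′′(0) = 0
p′′′(0) = -16
p^(4)(0) = -64
Dividing each by k! gives the coefficients c_0, ..., c_4.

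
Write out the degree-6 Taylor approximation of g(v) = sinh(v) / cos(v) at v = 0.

Divide the numerator series by the denominator series (power-series long division).
[v^0] = 0;  [v^1] = 1;  [v^2] = 0;  [v^3] = 2/3;  [v^4] = 0;  [v^5] = 3/10;  [v^6] = 0.

3*v^5/10 + 2*v^3/3 + v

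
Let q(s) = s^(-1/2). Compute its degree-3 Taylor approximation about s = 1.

-5*(s - 1)^3/16 + 3*(s - 1)^2/8 - (s - 1)/2 + 1

q(1) = 1
q′(1) = -1/2
q′′(1) = 3/4
q′′′(1) = -15/8
Dividing each by k! gives the coefficients c_0, ..., c_3.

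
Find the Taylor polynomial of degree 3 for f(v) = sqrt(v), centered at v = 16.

f(16) = 4
f′(16) = 1/8
f′′(16) = -1/256
f′′′(16) = 3/8192

(v - 16)^3/16384 - (v - 16)^2/512 + (v - 16)/8 + 4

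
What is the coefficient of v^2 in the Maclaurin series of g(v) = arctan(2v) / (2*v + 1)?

Multiply the numerator's expansion by the denominator's geometric series.
g(0) = 0
g′(0) = 2
g′′(0) = -8
So c_2 = g′′(0)/2! = -4.

-4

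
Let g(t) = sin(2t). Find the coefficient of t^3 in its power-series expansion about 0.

-4/3

g(0) = 0
g′(0) = 2
g′′(0) = 0
g′′′(0) = -8
Dividing each by k! gives the coefficients c_0, ..., c_3.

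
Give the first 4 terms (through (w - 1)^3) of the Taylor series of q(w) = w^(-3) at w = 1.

-10*(w - 1)^3 + 6*(w - 1)^2 - 3*(w - 1) + 1

q(1) = 1
q′(1) = -3
q′′(1) = 12
q′′′(1) = -60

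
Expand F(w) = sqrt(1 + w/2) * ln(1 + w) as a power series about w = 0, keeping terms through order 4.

Multiply the two series term by term and collect like powers.

-55*w^4/384 + 17*w^3/96 - w^2/4 + w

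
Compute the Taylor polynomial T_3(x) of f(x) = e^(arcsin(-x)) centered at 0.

Substitute the inner expansion into the outer series and collect powers.
[x^0] = 1;  [x^1] = -1;  [x^2] = 1/2;  [x^3] = -1/3.

-x^3/3 + x^2/2 - x + 1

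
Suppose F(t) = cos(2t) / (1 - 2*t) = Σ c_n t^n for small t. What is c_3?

Multiply the numerator's expansion by the denominator's geometric series.
F(0) = 1
F′(0) = 2
F′′(0) = 4
F′′′(0) = 24

4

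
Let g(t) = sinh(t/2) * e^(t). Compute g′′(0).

Multiply the two series term by term and collect like powers.
The coefficient of t^2 in the expansion is 1/2, so g′′(0) = 2! * (1/2) = 1.

1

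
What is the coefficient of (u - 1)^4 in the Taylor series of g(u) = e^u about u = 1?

Apply the Taylor formula c_k = f^(k)(a)/k!.
So c_4 = g^(4)(1)/4! = e/24.

e/24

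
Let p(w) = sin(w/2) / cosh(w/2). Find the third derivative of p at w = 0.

-1/2

Write the quotient as an unknown series and match coefficients against numerator = denominator · series.
From the series, [w^3] p = -1/12; multiply by 3! = 6 to get -1/2.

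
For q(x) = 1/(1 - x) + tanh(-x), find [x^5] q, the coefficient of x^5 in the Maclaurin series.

Combine the two series term by term.

13/15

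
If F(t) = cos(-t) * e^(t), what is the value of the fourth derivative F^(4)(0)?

Expand each factor separately, then convolve coefficients.
The coefficient of t^4 in the expansion is -1/6, so F^(4)(0) = 4! * (-1/6) = -4.

-4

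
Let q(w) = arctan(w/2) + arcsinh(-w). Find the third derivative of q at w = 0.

Expand each term separately and add.
From the series, [w^3] q = 1/8; multiply by 3! = 6 to get 3/4.

3/4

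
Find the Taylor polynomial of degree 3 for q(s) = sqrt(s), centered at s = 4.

[(s - 4)^0] = 2;  [(s - 4)^1] = 1/4;  [(s - 4)^2] = -1/64;  [(s - 4)^3] = 1/512.

(s - 4)^3/512 - (s - 4)^2/64 + (s - 4)/4 + 2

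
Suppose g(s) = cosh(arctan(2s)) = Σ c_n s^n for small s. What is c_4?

Compose series: expand the inner function first, then feed it into the outer expansion.
[s^0] = 1;  [s^1] = 0;  [s^2] = 2;  [s^3] = 0;  [s^4] = -14/3.

-14/3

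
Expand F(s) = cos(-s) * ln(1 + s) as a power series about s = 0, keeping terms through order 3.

Take the Cauchy product of the two expansions.
[s^0] = 0;  [s^1] = 1;  [s^2] = -1/2;  [s^3] = -1/6.

-s^3/6 - s^2/2 + s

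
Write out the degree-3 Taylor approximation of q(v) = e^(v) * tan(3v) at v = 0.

Take the Cauchy product of the two expansions.
q(0) = 0
q′(0) = 3
q′′(0) = 6
q′′′(0) = 63
Dividing each by k! gives the coefficients c_0, ..., c_3.

21*v^3/2 + 3*v^2 + 3*v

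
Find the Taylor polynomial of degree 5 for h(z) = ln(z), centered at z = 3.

h(3) = ln(3)
h′(3) = 1/3
h′′(3) = -1/9
h′′′(3) = 2/27
h^(4)(3) = -2/27
h^(5)(3) = 8/81
Then c_k = h^(k)(3)/k! gives each Taylor coefficient.

(z - 3)^5/1215 - (z - 3)^4/324 + (z - 3)^3/81 - (z - 3)^2/18 + (z - 3)/3 + ln(3)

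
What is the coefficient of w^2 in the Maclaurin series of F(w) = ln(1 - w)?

F(0) = 0
F′(0) = -1
F′′(0) = -1

-1/2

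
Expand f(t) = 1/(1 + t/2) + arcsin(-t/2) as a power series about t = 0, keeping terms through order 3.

Expand each term separately and add.
f(0) = 1
f′(0) = -1
f′′(0) = 1/2
f′′′(0) = -7/8
Then c_k = f^(k)(0)/k! gives each Taylor coefficient.

-7*t^3/48 + t^2/4 - t + 1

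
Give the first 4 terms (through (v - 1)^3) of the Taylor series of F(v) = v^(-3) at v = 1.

-10*(v - 1)^3 + 6*(v - 1)^2 - 3*(v - 1) + 1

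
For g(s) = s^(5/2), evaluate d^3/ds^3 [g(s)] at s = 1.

15/8

Differentiate repeatedly and evaluate at the center.
The coefficient of (s - 1)^3 in the expansion is 5/16, so g′′′(1) = 3! * (5/16) = 15/8.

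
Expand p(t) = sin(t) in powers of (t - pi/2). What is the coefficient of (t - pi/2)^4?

1/24

Compute the successive derivatives at the expansion point and divide by k!.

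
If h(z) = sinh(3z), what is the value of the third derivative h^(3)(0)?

Use the known series and substitute for the argument.
The coefficient of z^3 in the expansion is 9/2, so h′′′(0) = 3! * (9/2) = 27.

27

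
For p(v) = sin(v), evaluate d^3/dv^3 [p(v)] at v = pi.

From the series, [(v - pi)^3] p = 1/6; multiply by 3! = 6 to get 1.

1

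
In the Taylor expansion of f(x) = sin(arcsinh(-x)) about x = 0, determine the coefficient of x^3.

1/3

Substitute the inner expansion into the outer series and collect powers.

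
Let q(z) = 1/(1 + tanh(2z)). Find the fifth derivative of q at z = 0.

-512

Plug the Maclaurin series of the inner function into that of the outer and collect terms.
The coefficient of z^5 in the expansion is -64/15, so q^(5)(0) = 5! * (-64/15) = -512.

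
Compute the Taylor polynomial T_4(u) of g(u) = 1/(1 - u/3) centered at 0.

Differentiate repeatedly and evaluate at the center.

u^4/81 + u^3/27 + u^2/9 + u/3 + 1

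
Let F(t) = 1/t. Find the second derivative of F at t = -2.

-1/4

The coefficient of (t + 2)^2 in the expansion is -1/8, so F′′(-2) = 2! * (-1/8) = -1/4.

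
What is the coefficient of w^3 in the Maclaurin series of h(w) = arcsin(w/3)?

h(0) = 0
h′(0) = 1/3
h′′(0) = 0
h′′′(0) = 1/27
The Taylor polynomial is Σ h^(k)(0)/k! · w^k.

1/162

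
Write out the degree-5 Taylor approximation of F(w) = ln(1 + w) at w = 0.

w^5/5 - w^4/4 + w^3/3 - w^2/2 + w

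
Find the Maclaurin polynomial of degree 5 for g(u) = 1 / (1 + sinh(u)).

Use the geometric series for the reciprocal, then substitute.
g(0) = 1
g′(0) = -1
g′′(0) = 2
g′′′(0) = -7
g^(4)(0) = 32
g^(5)(0) = -181
Then c_k = g^(k)(0)/k! gives each Taylor coefficient.

-181*u^5/120 + 4*u^4/3 - 7*u^3/6 + u^2 - u + 1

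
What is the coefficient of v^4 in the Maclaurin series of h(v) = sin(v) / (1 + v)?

-5/6

Write out both Maclaurin series and multiply, keeping only the needed powers.
[v^0] = 0;  [v^1] = 1;  [v^2] = -1;  [v^3] = 5/6;  [v^4] = -5/6.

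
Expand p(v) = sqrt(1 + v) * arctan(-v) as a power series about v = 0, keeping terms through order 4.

5*v^4/48 + 11*v^3/24 - v^2/2 - v

Write out both Maclaurin series and multiply, keeping only the needed powers.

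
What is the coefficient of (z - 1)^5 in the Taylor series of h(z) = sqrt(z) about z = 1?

7/256

Differentiate repeatedly and evaluate at the center.
h(1) = 1
h′(1) = 1/2
h′′(1) = -1/4
h′′′(1) = 3/8
h^(4)(1) = -15/16
h^(5)(1) = 105/32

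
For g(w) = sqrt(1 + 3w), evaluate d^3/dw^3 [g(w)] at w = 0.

From the series, [w^3] g = 27/16; multiply by 3! = 6 to get 81/8.

81/8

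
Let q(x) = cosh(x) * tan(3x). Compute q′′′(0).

Take the Cauchy product of the two expansions.
The coefficient of x^3 in the expansion is 21/2, so q′′′(0) = 3! * (21/2) = 63.

63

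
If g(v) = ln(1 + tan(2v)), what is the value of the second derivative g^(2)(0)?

-4

Plug the Maclaurin series of the inner function into that of the outer and collect terms.
From the series, [v^2] g = -2; multiply by 2! = 2 to get -4.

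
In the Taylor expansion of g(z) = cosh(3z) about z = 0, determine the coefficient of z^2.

g(0) = 1
g′(0) = 0
g′′(0) = 9
So c_2 = g′′(0)/2! = 9/2.

9/2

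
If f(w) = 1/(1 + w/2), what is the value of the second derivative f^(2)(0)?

1/2

The coefficient of w^2 in the expansion is 1/4, so f′′(0) = 2! * (1/4) = 1/2.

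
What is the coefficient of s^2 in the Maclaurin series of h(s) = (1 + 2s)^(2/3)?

Compute the successive derivatives at the expansion point and divide by k!.
So c_2 = h′′(0)/2! = -4/9.

-4/9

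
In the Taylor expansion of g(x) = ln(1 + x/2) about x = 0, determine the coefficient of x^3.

[x^0] = 0;  [x^1] = 1/2;  [x^2] = -1/8;  [x^3] = 1/24.
So c_3 = g′′′(0)/3! = 1/24.

1/24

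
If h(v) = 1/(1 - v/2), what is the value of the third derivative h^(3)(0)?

3/4

Use the known series and substitute for the argument.
From the series, [v^3] h = 1/8; multiply by 3! = 6 to get 3/4.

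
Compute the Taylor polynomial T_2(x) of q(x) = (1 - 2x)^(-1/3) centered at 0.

8*x^2/9 + 2*x/3 + 1

Differentiate repeatedly and evaluate at the center.
q(0) = 1
q′(0) = 2/3
q′′(0) = 16/9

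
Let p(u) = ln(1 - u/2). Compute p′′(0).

-1/4

The coefficient of u^2 in the expansion is -1/8, so p′′(0) = 2! * (-1/8) = -1/4.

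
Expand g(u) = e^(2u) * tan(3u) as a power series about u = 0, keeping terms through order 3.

15*u^3 + 6*u^2 + 3*u

Multiply the two series term by term and collect like powers.
g(0) = 0
g′(0) = 3
g′′(0) = 12
g′′′(0) = 90
Then c_k = g^(k)(0)/k! gives each Taylor coefficient.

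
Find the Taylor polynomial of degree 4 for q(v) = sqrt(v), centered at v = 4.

Use the known series and substitute for the argument.
q(4) = 2
q′(4) = 1/4
q′′(4) = -1/32
q′′′(4) = 3/256
q^(4)(4) = -15/2048

-5*(v - 4)^4/16384 + (v - 4)^3/512 - (v - 4)^2/64 + (v - 4)/4 + 2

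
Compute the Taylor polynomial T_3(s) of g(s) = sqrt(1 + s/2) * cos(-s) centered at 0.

Multiply the two series term by term and collect like powers.

-15*s^3/128 - 17*s^2/32 + s/4 + 1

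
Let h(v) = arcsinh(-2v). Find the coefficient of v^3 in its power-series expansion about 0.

4/3

Differentiate repeatedly and evaluate at the center.
h(0) = 0
h′(0) = -2
h′′(0) = 0
h′′′(0) = 8
Then c_k = h^(k)(0)/k! gives each Taylor coefficient.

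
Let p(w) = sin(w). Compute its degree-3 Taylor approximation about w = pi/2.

1 - (w - pi/2)^2/2

p(pi/2) = 1
p′(pi/2) = 0
p′′(pi/2) = -1
p′′′(pi/2) = 0
Dividing each by k! gives the coefficients c_0, ..., c_3.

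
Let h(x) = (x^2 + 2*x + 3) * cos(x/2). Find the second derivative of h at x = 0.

Distribute the polynomial across the series and collect like powers.
The coefficient of x^2 in the expansion is 5/8, so h′′(0) = 2! * (5/8) = 5/4.

5/4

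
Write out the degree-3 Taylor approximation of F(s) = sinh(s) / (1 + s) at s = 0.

Take the Cauchy product of the two expansions.
[s^0] = 0;  [s^1] = 1;  [s^2] = -1;  [s^3] = 7/6.

7*s^3/6 - s^2 + s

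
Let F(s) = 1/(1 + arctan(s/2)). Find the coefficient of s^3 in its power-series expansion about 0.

-1/12

Let u equal the inner series; expand the outer function in u and truncate.
So c_3 = F′′′(0)/3! = -1/12.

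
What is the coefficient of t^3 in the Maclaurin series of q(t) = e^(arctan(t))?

-1/6

Let u equal the inner series; expand the outer function in u and truncate.
[t^0] = 1;  [t^1] = 1;  [t^2] = 1/2;  [t^3] = -1/6.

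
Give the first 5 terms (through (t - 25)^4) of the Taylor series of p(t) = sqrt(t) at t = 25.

-(t - 25)^4/2000000 + (t - 25)^3/50000 - (t - 25)^2/1000 + (t - 25)/10 + 5

p(25) = 5
p′(25) = 1/10
p′′(25) = -1/500
p′′′(25) = 3/25000
p^(4)(25) = -3/250000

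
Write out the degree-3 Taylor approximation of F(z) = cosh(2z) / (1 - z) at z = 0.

3*z^3 + 3*z^2 + z + 1

Multiply the two series term by term and collect like powers.
[z^0] = 1;  [z^1] = 1;  [z^2] = 3;  [z^3] = 3.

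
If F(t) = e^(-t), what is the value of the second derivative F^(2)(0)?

Apply the Taylor formula c_k = f^(k)(a)/k!.
From the series, [t^2] F = 1/2; multiply by 2! = 2 to get 1.

1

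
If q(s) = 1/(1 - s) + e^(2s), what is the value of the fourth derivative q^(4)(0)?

Combine the two series term by term.
The coefficient of s^4 in the expansion is 5/3, so q^(4)(0) = 4! * (5/3) = 40.

40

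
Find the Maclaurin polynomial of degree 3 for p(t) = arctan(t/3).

-t^3/81 + t/3

p(0) = 0
p′(0) = 1/3
p′′(0) = 0
p′′′(0) = -2/27
Then c_k = p^(k)(0)/k! gives each Taylor coefficient.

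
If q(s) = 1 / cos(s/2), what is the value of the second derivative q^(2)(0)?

Divide the numerator series by the denominator series (power-series long division).
The coefficient of s^2 in the expansion is 1/8, so q′′(0) = 2! * (1/8) = 1/4.

1/4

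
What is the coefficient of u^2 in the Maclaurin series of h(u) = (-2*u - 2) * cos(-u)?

Multiply each power in the prefactor through the base expansion.
h(0) = -2
h′(0) = -2
h′′(0) = 2

1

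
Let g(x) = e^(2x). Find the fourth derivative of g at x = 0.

16

Differentiate repeatedly and evaluate at the center.
From the series, [x^4] g = 2/3; multiply by 4! = 24 to get 16.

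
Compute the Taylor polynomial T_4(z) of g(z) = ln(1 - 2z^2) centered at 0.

-2*z^4 - 2*z^2

[z^0] = 0;  [z^1] = 0;  [z^2] = -2;  [z^3] = 0;  [z^4] = -2.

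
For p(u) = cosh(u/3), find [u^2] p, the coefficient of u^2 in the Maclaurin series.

Compute the successive derivatives at the expansion point and divide by k!.
p(0) = 1
p′(0) = 0
p′′(0) = 1/9
So c_2 = p′′(0)/2! = 1/18.

1/18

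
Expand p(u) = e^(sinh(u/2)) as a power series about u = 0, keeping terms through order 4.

Plug the Maclaurin series of the inner function into that of the outer and collect terms.
p(0) = 1
p′(0) = 1/2
p′′(0) = 1/4
p′′′(0) = 1/4
p^(4)(0) = 5/16

5*u^4/384 + u^3/24 + u^2/8 + u/2 + 1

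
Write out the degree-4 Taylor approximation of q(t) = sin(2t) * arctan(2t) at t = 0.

Multiply the two series term by term and collect like powers.
[t^0] = 0;  [t^1] = 0;  [t^2] = 4;  [t^3] = 0;  [t^4] = -8.

-8*t^4 + 4*t^2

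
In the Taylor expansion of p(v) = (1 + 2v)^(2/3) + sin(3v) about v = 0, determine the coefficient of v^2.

Add the two expansions coefficient-wise.
p(0) = 1
p′(0) = 13/3
p′′(0) = -8/9
So c_2 = p′′(0)/2! = -4/9.

-4/9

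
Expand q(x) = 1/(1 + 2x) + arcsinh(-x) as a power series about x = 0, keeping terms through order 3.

-47*x^3/6 + 4*x^2 - 3*x + 1

Combine the two series term by term.
q(0) = 1
q′(0) = -3
q′′(0) = 8
q′′′(0) = -47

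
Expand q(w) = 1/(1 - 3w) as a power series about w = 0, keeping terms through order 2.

9*w^2 + 3*w + 1

Differentiate repeatedly and evaluate at the center.
q(0) = 1
q′(0) = 3
q′′(0) = 18
Dividing each by k! gives the coefficients c_0, ..., c_2.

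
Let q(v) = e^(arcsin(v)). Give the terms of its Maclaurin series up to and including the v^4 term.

Compose series: expand the inner function first, then feed it into the outer expansion.
q(0) = 1
q′(0) = 1
q′′(0) = 1
q′′′(0) = 2
q^(4)(0) = 5
The Taylor polynomial is Σ q^(k)(0)/k! · v^k.

5*v^4/24 + v^3/3 + v^2/2 + v + 1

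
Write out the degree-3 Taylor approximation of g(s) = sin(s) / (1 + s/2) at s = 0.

Write out both Maclaurin series and multiply, keeping only the needed powers.
[s^0] = 0;  [s^1] = 1;  [s^2] = -1/2;  [s^3] = 1/12.

s^3/12 - s^2/2 + s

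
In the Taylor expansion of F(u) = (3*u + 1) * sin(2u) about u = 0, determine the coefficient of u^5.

4/15

Shift and add copies of the series according to the polynomial's terms.
[u^0] = 0;  [u^1] = 2;  [u^2] = 6;  [u^3] = -4/3;  [u^4] = -4;  [u^5] = 4/15.
So c_5 = F^(5)(0)/5! = 4/15.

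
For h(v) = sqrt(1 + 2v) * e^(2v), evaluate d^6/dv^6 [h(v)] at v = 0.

Expand each factor separately, then convolve coefficients.
From the series, [v^6] h = -89/720; multiply by 6! = 720 to get -89.

-89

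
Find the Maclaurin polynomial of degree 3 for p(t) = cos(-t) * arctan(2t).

Take the Cauchy product of the two expansions.

-11*t^3/3 + 2*t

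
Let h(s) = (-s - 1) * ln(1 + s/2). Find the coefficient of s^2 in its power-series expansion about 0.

-3/8

Shift and add copies of the series according to the polynomial's terms.
h(0) = 0
h′(0) = -1/2
h′′(0) = -3/4
So c_2 = h′′(0)/2! = -3/8.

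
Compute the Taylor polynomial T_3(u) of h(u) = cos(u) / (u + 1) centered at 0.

Multiply the numerator's expansion by the denominator's geometric series.
h(0) = 1
h′(0) = -1
h′′(0) = 1
h′′′(0) = -3

-u^3/2 + u^2/2 - u + 1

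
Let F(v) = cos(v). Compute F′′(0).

-1

The coefficient of v^2 in the expansion is -1/2, so F′′(0) = 2! * (-1/2) = -1.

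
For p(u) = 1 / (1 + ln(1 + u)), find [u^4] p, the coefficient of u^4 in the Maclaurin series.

Write 1/(1+u) = 1 - u + u^2 - u^3 + ... and substitute the series for u.
p(0) = 1
p′(0) = -1
p′′(0) = 3
p′′′(0) = -14
p^(4)(0) = 88
So c_4 = p^(4)(0)/4! = 11/3.

11/3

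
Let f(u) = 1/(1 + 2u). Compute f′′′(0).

-48

From the series, [u^3] f = -8; multiply by 3! = 6 to get -48.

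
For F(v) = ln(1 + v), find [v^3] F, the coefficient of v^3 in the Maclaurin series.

F(0) = 0
F′(0) = 1
F′′(0) = -1
F′′′(0) = 2

1/3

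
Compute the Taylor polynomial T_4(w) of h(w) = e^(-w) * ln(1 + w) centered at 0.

-w^4 + 4*w^3/3 - 3*w^2/2 + w

Expand each factor separately, then convolve coefficients.
[w^0] = 0;  [w^1] = 1;  [w^2] = -3/2;  [w^3] = 4/3;  [w^4] = -1.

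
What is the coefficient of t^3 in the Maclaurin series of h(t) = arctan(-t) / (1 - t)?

-2/3

Use 1/(1 - r) = Σ r^k on the denominator, then take the Cauchy product.
h(0) = 0
h′(0) = -1
h′′(0) = -2
h′′′(0) = -4
So c_3 = h′′′(0)/3! = -2/3.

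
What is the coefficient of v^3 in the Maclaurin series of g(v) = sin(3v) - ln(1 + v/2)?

Combine the two series term by term.
So c_3 = g′′′(0)/3! = -109/24.

-109/24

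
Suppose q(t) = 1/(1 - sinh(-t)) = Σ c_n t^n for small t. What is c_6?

77/45

Plug the Maclaurin series of the inner function into that of the outer and collect terms.
q(0) = 1
q′(0) = -1
q′′(0) = 2
q′′′(0) = -7
q^(4)(0) = 32
q^(5)(0) = -181
q^(6)(0) = 1232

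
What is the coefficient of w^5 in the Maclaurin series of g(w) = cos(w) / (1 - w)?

13/24

Use 1/(1 - r) = Σ r^k on the denominator, then take the Cauchy product.
[w^0] = 1;  [w^1] = 1;  [w^2] = 1/2;  [w^3] = 1/2;  [w^4] = 13/24;  [w^5] = 13/24.
So c_5 = g^(5)(0)/5! = 13/24.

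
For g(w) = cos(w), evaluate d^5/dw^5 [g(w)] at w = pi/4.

-sqrt(2)/2

The coefficient of (w - pi/4)^5 in the expansion is -sqrt(2)/240, so g^(5)(pi/4) = 5! * (-sqrt(2)/240) = -sqrt(2)/2.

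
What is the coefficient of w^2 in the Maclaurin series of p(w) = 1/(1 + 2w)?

[w^0] = 1;  [w^1] = -2;  [w^2] = 4.

4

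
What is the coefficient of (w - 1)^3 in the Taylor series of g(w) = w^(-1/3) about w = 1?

-14/81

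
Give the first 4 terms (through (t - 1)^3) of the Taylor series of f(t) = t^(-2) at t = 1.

-4*(t - 1)^3 + 3*(t - 1)^2 - 2*(t - 1) + 1

[(t - 1)^0] = 1;  [(t - 1)^1] = -2;  [(t - 1)^2] = 3;  [(t - 1)^3] = -4.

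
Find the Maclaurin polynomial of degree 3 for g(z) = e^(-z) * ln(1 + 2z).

17*z^3/3 - 4*z^2 + 2*z

Expand each factor separately, then convolve coefficients.
[z^0] = 0;  [z^1] = 2;  [z^2] = -4;  [z^3] = 17/3.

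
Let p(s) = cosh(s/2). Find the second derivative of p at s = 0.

From the series, [s^2] p = 1/8; multiply by 2! = 2 to get 1/4.

1/4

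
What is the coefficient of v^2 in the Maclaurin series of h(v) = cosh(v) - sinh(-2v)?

Combine the two series term by term.
h(0) = 1
h′(0) = 2
h′′(0) = 1
The Taylor polynomial is Σ h^(k)(0)/k! · v^k.

1/2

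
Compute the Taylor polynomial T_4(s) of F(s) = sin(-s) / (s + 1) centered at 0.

5*s^4/6 - 5*s^3/6 + s^2 - s

Use 1/(1 - r) = Σ r^k on the denominator, then take the Cauchy product.
F(0) = 0
F′(0) = -1
F′′(0) = 2
F′′′(0) = -5
F^(4)(0) = 20
The Taylor polynomial is Σ F^(k)(0)/k! · s^k.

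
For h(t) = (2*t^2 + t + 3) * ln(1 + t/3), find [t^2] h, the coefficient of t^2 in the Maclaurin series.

Multiply each power in the prefactor through the base expansion.
h(0) = 0
h′(0) = 1
h′′(0) = 1/3
Then c_k = h^(k)(0)/k! gives each Taylor coefficient.

1/6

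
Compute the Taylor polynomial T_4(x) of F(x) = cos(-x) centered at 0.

x^4/24 - x^2/2 + 1

[x^0] = 1;  [x^1] = 0;  [x^2] = -1/2;  [x^3] = 0;  [x^4] = 1/24.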